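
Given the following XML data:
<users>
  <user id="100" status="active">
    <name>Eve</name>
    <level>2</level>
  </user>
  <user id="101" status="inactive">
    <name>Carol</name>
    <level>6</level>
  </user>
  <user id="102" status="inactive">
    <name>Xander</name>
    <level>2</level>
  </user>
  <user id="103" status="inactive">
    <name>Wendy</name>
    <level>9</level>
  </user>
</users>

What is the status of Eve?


Finding user with name = Eve
user id="100" status="active"

ANSWER: active


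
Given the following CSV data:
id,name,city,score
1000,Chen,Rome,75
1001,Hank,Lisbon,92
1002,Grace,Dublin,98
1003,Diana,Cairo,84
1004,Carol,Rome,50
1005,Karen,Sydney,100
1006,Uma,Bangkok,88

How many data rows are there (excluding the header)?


Counting rows (excluding header):
Header: id,name,city,score
Data rows: 7

ANSWER: 7


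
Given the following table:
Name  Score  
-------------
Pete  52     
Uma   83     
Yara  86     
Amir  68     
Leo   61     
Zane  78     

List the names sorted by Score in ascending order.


Sorting by Score (ascending):
  Pete: 52
  Leo: 61
  Amir: 68
  Zane: 78
  Uma: 83
  Yara: 86


ANSWER: Pete, Leo, Amir, Zane, Uma, Yara


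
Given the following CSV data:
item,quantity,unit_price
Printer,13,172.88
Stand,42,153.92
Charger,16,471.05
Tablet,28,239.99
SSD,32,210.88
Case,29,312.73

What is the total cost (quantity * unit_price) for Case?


Row: Case
quantity = 29
unit_price = 312.73
total = 29 * 312.73 = 9069.17

ANSWER: 9069.17


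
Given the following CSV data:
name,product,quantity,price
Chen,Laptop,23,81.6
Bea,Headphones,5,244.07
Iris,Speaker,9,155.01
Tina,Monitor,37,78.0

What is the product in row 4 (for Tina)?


Row 4: Tina
Column 'product' = Monitor

ANSWER: Monitor


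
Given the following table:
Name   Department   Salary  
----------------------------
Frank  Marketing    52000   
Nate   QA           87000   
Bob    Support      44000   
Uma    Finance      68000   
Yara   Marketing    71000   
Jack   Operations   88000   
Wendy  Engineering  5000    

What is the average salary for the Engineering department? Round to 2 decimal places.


Engineering department members:
  Wendy: 5000
Sum = 5000
Count = 1
Average = 5000 / 1 = 5000.00

ANSWER: 5000.00


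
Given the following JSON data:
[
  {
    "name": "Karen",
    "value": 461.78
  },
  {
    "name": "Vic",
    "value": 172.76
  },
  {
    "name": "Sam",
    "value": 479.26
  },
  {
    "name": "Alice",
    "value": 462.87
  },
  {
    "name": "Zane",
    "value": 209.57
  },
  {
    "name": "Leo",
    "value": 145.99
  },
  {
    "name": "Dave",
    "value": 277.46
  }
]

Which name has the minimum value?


Comparing values:
  Karen: 461.78
  Vic: 172.76
  Sam: 479.26
  Alice: 462.87
  Zane: 209.57
  Leo: 145.99
  Dave: 277.46
Minimum: Leo (145.99)

ANSWER: Leo


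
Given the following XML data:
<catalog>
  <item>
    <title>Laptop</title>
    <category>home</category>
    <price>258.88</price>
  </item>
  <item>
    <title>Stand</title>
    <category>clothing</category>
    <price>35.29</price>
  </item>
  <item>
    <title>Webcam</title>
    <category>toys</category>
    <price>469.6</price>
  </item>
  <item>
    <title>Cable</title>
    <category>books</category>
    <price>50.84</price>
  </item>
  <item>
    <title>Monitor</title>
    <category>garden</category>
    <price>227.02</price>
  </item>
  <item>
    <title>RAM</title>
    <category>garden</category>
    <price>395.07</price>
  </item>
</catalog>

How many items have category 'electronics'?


Scanning <item> elements for <category>electronics</category>:
Count: 0

ANSWER: 0


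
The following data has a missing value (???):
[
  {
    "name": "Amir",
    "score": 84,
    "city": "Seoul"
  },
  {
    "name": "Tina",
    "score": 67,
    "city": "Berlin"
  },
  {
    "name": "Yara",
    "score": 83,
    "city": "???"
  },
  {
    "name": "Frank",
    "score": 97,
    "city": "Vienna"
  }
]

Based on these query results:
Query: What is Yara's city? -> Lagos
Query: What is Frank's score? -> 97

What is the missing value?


The missing value is Yara's city
From query: Yara's city = Lagos

ANSWER: Lagos


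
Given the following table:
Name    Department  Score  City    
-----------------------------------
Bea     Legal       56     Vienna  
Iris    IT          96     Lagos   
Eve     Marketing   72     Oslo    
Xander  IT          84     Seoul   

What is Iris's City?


Row 2: Iris
City = Lagos

ANSWER: Lagos


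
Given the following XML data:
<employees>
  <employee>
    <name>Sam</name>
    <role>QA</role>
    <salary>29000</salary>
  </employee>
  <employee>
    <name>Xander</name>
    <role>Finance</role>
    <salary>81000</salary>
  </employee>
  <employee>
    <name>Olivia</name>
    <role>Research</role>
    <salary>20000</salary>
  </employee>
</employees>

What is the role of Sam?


Searching for <employee> with <name>Sam</name>
Found at position 1
<role>QA</role>

ANSWER: QA


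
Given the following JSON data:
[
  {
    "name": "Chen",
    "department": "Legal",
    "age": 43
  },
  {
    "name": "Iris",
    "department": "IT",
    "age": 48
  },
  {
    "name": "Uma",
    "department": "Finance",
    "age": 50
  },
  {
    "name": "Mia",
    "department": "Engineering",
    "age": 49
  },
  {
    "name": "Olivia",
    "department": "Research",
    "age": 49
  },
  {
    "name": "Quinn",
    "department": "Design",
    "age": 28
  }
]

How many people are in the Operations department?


Scanning records for department = Operations
  No matches found
Count: 0

ANSWER: 0


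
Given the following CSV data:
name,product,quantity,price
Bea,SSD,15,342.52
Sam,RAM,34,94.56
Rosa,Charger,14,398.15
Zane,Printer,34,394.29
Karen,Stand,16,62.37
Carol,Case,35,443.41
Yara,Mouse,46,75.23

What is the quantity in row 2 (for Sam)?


Row 2: Sam
Column 'quantity' = 34

ANSWER: 34


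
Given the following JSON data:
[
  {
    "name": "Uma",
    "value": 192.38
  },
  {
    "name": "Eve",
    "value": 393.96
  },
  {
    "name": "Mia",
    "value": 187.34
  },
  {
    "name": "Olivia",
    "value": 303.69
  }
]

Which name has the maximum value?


Comparing values:
  Uma: 192.38
  Eve: 393.96
  Mia: 187.34
  Olivia: 303.69
Maximum: Eve (393.96)

ANSWER: Eve


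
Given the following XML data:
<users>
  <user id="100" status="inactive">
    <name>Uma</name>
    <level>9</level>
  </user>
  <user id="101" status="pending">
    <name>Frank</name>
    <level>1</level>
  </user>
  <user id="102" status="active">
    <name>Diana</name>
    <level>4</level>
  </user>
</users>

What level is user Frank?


Finding user: Frank
<level>1</level>

ANSWER: 1


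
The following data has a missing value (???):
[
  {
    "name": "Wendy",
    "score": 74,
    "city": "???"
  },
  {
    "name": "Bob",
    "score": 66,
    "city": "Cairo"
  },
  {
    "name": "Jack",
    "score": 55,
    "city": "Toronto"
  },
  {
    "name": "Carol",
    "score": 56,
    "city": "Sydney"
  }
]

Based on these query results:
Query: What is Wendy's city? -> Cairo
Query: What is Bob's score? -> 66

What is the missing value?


The missing value is Wendy's city
From query: Wendy's city = Cairo

ANSWER: Cairo


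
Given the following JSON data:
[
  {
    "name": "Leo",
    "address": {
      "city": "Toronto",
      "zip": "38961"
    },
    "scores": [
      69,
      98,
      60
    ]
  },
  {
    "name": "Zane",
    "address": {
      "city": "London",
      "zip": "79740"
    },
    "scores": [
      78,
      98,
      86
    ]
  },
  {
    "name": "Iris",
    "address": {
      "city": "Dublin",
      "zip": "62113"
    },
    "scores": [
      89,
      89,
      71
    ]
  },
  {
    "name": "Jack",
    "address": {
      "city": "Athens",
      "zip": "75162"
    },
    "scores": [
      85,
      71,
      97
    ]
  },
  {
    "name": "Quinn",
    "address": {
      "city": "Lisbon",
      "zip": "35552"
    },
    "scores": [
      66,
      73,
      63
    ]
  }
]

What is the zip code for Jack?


Path: records[3].address.zip
Value: 75162

ANSWER: 75162


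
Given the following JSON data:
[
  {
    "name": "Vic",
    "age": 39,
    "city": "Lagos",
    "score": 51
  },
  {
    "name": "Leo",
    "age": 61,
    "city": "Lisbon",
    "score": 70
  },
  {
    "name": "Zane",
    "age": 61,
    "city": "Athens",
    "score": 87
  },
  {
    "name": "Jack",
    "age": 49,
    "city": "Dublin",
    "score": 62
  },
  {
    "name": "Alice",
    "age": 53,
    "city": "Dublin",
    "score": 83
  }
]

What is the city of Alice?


Looking up record where name = Alice
Record index: 4
Field 'city' = Dublin

ANSWER: Dublin


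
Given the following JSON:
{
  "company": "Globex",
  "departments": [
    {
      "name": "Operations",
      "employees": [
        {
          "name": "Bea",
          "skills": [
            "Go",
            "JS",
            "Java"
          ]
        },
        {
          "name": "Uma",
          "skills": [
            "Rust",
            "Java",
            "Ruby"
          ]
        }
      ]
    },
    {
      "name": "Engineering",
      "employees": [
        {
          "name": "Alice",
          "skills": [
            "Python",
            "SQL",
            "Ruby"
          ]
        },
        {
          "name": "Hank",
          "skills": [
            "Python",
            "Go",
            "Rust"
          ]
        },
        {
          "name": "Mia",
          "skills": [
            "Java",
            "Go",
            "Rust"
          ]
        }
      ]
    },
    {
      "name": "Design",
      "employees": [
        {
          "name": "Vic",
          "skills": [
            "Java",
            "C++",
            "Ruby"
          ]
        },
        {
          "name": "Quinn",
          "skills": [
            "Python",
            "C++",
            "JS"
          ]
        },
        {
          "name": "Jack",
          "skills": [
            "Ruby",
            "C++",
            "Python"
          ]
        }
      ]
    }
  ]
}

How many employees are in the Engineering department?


Path: departments[1].employees
Count: 3

ANSWER: 3


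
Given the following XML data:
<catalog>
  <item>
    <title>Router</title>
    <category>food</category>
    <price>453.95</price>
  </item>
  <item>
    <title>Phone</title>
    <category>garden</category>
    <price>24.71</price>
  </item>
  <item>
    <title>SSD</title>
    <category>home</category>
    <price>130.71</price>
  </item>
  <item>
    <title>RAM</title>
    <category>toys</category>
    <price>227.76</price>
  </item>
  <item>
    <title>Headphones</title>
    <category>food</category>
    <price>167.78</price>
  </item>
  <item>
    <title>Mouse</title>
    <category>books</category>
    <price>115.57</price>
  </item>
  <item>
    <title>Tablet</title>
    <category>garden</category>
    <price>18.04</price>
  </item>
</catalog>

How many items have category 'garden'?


Scanning <item> elements for <category>garden</category>:
  Item 2: Phone -> MATCH
  Item 7: Tablet -> MATCH
Count: 2

ANSWER: 2


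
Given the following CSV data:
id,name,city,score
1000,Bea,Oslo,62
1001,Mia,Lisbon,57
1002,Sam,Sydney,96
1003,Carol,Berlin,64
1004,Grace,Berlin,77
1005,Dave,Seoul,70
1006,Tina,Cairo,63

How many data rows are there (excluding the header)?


Counting rows (excluding header):
Header: id,name,city,score
Data rows: 7

ANSWER: 7


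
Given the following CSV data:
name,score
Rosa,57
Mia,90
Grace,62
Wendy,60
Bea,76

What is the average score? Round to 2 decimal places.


Scores: 57, 90, 62, 60, 76
Sum = 345
Count = 5
Average = 345 / 5 = 69.00

ANSWER: 69.00


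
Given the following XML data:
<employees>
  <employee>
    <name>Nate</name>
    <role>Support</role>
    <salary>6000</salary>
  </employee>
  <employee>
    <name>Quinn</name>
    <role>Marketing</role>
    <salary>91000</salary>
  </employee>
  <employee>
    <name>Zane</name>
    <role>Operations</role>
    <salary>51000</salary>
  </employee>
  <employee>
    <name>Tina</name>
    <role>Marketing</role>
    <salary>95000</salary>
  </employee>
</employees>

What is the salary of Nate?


Searching for <employee> with <name>Nate</name>
Found at position 1
<salary>6000</salary>

ANSWER: 6000


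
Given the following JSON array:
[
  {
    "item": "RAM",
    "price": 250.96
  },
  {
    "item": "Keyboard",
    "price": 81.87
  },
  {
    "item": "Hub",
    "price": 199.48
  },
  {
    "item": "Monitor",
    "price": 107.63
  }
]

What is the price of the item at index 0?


Array index 0 -> RAM
price = 250.96

ANSWER: 250.96


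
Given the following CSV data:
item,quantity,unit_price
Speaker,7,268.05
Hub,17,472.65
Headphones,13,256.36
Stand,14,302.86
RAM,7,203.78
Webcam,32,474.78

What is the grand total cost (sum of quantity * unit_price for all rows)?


Computing row totals:
  Speaker: 7 * 268.05 = 1876.35
  Hub: 17 * 472.65 = 8035.05
  Headphones: 13 * 256.36 = 3332.68
  Stand: 14 * 302.86 = 4240.04
  RAM: 7 * 203.78 = 1426.46
  Webcam: 32 * 474.78 = 15192.96
Grand total = 1876.35 + 8035.05 + 3332.68 + 4240.04 + 1426.46 + 15192.96 = 34103.54

ANSWER: 34103.54


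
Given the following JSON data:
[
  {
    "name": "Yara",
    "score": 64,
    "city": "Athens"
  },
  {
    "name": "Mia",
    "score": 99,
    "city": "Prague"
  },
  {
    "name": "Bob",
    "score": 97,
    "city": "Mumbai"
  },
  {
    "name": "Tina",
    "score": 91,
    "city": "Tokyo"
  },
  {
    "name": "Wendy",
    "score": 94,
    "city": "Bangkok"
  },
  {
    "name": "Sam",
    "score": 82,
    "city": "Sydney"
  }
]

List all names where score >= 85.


Filtering records where score >= 85:
  Yara (score=64) -> no
  Mia (score=99) -> YES
  Bob (score=97) -> YES
  Tina (score=91) -> YES
  Wendy (score=94) -> YES
  Sam (score=82) -> no


ANSWER: Mia, Bob, Tina, Wendy


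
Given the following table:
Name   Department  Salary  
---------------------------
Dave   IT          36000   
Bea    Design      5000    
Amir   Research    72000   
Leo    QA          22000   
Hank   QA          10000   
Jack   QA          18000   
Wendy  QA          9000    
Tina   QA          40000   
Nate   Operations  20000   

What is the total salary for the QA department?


QA department members:
  Leo: 22000
  Hank: 10000
  Jack: 18000
  Wendy: 9000
  Tina: 40000
Total = 22000 + 10000 + 18000 + 9000 + 40000 = 99000

ANSWER: 99000


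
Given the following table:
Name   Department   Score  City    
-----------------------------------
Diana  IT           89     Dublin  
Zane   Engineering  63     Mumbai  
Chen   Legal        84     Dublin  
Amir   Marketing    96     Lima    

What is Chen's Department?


Row 3: Chen
Department = Legal

ANSWER: Legal


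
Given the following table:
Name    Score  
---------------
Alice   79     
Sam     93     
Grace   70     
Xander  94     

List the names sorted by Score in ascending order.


Sorting by Score (ascending):
  Grace: 70
  Alice: 79
  Sam: 93
  Xander: 94


ANSWER: Grace, Alice, Sam, Xander


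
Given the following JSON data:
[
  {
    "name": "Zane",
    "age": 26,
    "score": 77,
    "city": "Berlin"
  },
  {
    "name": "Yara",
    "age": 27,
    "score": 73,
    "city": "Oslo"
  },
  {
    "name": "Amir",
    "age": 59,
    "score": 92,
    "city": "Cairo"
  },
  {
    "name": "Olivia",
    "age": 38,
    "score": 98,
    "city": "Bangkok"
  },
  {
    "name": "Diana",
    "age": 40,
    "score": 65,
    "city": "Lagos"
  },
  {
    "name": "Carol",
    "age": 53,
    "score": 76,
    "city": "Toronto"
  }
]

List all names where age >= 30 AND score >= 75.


Checking both conditions:
  Zane (age=26, score=77) -> no
  Yara (age=27, score=73) -> no
  Amir (age=59, score=92) -> YES
  Olivia (age=38, score=98) -> YES
  Diana (age=40, score=65) -> no
  Carol (age=53, score=76) -> YES


ANSWER: Amir, Olivia, Carol


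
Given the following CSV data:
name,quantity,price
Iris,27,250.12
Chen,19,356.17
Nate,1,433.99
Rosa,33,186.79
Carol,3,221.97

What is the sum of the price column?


Values in 'price' column:
  Row 1: 250.12
  Row 2: 356.17
  Row 3: 433.99
  Row 4: 186.79
  Row 5: 221.97
Sum = 250.12 + 356.17 + 433.99 + 186.79 + 221.97 = 1449.04

ANSWER: 1449.04


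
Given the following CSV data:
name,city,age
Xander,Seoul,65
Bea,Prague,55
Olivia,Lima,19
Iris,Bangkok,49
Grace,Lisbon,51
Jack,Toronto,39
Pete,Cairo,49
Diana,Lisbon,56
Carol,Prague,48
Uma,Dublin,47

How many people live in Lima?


Scanning city column for 'Lima':
  Row 3: Olivia -> MATCH
Total matches: 1

ANSWER: 1


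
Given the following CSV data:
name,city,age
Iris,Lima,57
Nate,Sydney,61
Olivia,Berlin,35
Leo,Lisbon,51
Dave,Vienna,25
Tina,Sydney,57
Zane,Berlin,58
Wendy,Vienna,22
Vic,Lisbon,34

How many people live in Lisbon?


Scanning city column for 'Lisbon':
  Row 4: Leo -> MATCH
  Row 9: Vic -> MATCH
Total matches: 2

ANSWER: 2


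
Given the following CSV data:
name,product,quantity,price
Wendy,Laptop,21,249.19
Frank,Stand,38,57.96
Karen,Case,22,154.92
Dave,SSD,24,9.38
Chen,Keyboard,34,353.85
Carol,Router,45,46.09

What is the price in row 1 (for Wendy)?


Row 1: Wendy
Column 'price' = 249.19

ANSWER: 249.19


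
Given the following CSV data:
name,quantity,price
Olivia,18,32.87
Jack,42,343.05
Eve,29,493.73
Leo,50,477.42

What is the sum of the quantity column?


Values in 'quantity' column:
  Row 1: 18
  Row 2: 42
  Row 3: 29
  Row 4: 50
Sum = 18 + 42 + 29 + 50 = 139

ANSWER: 139


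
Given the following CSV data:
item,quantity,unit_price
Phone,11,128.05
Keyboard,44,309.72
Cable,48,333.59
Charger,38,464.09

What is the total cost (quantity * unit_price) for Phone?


Row: Phone
quantity = 11
unit_price = 128.05
total = 11 * 128.05 = 1408.55

ANSWER: 1408.55


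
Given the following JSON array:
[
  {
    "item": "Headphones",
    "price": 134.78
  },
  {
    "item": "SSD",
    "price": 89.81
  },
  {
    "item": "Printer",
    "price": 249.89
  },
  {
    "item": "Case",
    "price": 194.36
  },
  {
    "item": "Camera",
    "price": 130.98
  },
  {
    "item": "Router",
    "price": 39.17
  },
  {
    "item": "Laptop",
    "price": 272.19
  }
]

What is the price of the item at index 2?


Array index 2 -> Printer
price = 249.89

ANSWER: 249.89


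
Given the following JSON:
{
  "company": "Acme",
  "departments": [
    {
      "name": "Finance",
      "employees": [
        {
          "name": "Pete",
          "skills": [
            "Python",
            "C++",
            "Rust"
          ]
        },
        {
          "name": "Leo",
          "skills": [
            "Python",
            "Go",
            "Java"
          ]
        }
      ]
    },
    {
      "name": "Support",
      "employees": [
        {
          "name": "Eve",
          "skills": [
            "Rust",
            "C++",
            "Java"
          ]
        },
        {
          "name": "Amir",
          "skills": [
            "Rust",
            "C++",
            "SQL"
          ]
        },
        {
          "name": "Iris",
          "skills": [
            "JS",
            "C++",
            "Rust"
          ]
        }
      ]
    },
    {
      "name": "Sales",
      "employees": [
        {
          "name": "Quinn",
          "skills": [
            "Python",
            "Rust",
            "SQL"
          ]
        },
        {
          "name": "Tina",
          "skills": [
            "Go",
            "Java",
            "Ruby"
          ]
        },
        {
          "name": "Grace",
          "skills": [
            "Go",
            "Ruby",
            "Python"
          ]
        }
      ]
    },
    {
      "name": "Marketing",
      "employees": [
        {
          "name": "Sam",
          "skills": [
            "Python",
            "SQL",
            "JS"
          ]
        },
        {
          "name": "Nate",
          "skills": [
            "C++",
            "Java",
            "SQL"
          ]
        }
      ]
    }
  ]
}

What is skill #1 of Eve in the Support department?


Path: departments[1].employees[0].skills[0]
Value: Rust

ANSWER: Rust


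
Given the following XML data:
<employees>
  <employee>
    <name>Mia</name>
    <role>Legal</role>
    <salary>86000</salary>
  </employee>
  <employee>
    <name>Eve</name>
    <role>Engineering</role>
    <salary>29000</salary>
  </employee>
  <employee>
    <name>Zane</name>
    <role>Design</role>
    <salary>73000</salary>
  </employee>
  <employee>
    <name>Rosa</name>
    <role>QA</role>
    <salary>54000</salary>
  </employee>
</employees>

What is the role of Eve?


Searching for <employee> with <name>Eve</name>
Found at position 2
<role>Engineering</role>

ANSWER: Engineering


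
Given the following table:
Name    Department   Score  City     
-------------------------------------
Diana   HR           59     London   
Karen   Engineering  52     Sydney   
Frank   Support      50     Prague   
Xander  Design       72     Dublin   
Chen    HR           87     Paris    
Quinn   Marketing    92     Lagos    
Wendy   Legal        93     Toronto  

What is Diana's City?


Row 1: Diana
City = London

ANSWER: London


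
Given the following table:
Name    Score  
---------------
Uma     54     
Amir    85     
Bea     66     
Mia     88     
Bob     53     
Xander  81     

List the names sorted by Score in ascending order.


Sorting by Score (ascending):
  Bob: 53
  Uma: 54
  Bea: 66
  Xander: 81
  Amir: 85
  Mia: 88


ANSWER: Bob, Uma, Bea, Xander, Amir, Mia


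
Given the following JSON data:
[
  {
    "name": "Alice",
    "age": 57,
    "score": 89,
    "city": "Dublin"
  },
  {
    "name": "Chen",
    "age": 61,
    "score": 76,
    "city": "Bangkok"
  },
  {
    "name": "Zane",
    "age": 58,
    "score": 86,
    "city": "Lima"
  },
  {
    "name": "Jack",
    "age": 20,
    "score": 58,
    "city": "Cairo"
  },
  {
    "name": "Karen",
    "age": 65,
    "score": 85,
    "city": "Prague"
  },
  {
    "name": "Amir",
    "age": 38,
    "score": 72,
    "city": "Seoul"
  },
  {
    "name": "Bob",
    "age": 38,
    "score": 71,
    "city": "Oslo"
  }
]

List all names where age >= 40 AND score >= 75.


Checking both conditions:
  Alice (age=57, score=89) -> YES
  Chen (age=61, score=76) -> YES
  Zane (age=58, score=86) -> YES
  Jack (age=20, score=58) -> no
  Karen (age=65, score=85) -> YES
  Amir (age=38, score=72) -> no
  Bob (age=38, score=71) -> no


ANSWER: Alice, Chen, Zane, Karen


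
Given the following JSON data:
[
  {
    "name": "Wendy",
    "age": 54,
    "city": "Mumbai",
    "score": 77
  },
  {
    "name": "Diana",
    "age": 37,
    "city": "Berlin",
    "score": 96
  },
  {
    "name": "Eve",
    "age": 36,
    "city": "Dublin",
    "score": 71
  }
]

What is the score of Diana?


Looking up record where name = Diana
Record index: 1
Field 'score' = 96

ANSWER: 96


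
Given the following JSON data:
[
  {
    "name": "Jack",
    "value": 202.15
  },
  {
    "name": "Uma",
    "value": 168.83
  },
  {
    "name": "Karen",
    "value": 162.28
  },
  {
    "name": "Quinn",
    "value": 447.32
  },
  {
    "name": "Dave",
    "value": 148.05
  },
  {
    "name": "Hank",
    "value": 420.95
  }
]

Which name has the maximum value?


Comparing values:
  Jack: 202.15
  Uma: 168.83
  Karen: 162.28
  Quinn: 447.32
  Dave: 148.05
  Hank: 420.95
Maximum: Quinn (447.32)

ANSWER: Quinn


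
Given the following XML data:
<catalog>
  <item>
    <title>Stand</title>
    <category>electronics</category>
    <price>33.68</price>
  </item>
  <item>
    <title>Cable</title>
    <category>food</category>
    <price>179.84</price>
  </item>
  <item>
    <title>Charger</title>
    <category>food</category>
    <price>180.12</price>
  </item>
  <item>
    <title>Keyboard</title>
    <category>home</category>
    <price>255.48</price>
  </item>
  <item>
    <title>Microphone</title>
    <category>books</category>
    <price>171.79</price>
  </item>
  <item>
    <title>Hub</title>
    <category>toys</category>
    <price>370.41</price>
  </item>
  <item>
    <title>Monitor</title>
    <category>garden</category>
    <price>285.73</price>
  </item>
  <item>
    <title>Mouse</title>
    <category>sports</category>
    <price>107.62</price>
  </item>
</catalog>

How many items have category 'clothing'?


Scanning <item> elements for <category>clothing</category>:
Count: 0

ANSWER: 0


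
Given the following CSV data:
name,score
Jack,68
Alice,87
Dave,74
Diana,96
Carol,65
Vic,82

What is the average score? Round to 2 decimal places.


Scores: 68, 87, 74, 96, 65, 82
Sum = 472
Count = 6
Average = 472 / 6 = 78.67

ANSWER: 78.67


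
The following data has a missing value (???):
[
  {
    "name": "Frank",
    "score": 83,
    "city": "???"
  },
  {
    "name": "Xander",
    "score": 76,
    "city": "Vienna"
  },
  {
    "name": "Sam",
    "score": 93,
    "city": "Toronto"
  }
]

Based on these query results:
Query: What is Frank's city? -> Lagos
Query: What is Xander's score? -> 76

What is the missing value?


The missing value is Frank's city
From query: Frank's city = Lagos

ANSWER: Lagos


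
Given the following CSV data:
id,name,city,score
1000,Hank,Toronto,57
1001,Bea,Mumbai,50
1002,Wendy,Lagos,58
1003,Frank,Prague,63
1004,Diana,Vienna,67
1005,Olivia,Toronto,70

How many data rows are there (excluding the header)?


Counting rows (excluding header):
Header: id,name,city,score
Data rows: 6

ANSWER: 6


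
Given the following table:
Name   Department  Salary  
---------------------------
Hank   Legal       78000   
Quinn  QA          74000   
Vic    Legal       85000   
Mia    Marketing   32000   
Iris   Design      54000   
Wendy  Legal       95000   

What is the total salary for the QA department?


QA department members:
  Quinn: 74000
Total = 74000 = 74000

ANSWER: 74000


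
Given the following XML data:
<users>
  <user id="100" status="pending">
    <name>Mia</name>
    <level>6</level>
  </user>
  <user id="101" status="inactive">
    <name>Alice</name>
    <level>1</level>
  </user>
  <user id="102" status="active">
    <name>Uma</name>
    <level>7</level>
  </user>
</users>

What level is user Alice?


Finding user: Alice
<level>1</level>

ANSWER: 1


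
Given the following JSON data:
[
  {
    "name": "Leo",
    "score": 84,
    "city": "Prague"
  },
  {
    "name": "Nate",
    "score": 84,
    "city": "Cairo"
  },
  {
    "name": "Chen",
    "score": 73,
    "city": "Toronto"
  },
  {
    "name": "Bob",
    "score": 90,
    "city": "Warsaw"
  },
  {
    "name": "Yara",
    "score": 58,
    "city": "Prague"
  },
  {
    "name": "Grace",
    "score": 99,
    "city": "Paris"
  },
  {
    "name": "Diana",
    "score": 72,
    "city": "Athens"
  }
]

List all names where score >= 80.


Filtering records where score >= 80:
  Leo (score=84) -> YES
  Nate (score=84) -> YES
  Chen (score=73) -> no
  Bob (score=90) -> YES
  Yara (score=58) -> no
  Grace (score=99) -> YES
  Diana (score=72) -> no


ANSWER: Leo, Nate, Bob, Grace


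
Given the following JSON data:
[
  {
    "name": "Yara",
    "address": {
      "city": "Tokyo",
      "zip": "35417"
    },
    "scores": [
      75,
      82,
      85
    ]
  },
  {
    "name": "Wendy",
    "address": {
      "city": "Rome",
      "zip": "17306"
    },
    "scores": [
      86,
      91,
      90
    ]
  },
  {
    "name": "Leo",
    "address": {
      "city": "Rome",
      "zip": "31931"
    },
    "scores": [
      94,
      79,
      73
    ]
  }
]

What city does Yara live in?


Path: records[0].address.city
Value: Tokyo

ANSWER: Tokyo


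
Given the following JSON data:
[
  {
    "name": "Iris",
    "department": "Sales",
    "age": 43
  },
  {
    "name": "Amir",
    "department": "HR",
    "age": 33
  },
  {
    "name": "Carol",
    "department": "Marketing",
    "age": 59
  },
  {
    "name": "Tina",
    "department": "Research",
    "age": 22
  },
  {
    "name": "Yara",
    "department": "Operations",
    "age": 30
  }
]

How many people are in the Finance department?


Scanning records for department = Finance
  No matches found
Count: 0

ANSWER: 0


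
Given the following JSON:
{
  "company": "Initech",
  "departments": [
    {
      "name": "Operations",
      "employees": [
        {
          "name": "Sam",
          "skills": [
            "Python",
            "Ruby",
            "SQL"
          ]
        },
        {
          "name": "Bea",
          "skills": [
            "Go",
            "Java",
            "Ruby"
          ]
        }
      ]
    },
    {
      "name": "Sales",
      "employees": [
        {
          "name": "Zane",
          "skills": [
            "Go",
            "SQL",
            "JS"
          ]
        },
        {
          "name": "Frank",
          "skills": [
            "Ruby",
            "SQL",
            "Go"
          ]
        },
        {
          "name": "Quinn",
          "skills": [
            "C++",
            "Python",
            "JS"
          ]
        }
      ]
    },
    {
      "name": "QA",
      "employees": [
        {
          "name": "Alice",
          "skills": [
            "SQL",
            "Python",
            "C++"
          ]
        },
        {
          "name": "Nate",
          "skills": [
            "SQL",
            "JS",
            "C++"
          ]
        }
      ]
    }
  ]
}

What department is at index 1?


Path: departments[1].name
Value: Sales

ANSWER: Sales


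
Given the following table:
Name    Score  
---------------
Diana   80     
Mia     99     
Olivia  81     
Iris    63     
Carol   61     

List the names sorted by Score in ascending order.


Sorting by Score (ascending):
  Carol: 61
  Iris: 63
  Diana: 80
  Olivia: 81
  Mia: 99


ANSWER: Carol, Iris, Diana, Olivia, Mia


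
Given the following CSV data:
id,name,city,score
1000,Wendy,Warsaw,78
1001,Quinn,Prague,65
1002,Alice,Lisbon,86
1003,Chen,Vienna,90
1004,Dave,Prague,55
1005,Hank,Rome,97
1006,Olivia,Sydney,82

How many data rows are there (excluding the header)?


Counting rows (excluding header):
Header: id,name,city,score
Data rows: 7

ANSWER: 7


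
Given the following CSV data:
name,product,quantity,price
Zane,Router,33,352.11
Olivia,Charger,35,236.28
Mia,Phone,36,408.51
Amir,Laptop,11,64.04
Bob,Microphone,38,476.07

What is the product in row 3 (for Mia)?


Row 3: Mia
Column 'product' = Phone

ANSWER: Phone


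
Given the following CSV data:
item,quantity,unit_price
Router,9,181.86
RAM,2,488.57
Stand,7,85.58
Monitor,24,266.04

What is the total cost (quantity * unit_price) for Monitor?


Row: Monitor
quantity = 24
unit_price = 266.04
total = 24 * 266.04 = 6384.96

ANSWER: 6384.96


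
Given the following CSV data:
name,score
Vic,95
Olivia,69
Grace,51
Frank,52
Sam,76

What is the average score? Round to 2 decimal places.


Scores: 95, 69, 51, 52, 76
Sum = 343
Count = 5
Average = 343 / 5 = 68.60

ANSWER: 68.60


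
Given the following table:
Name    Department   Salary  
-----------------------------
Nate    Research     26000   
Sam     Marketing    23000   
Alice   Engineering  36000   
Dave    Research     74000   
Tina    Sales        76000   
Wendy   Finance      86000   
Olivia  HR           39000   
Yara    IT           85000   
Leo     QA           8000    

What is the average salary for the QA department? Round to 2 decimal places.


QA department members:
  Leo: 8000
Sum = 8000
Count = 1
Average = 8000 / 1 = 8000.00

ANSWER: 8000.00


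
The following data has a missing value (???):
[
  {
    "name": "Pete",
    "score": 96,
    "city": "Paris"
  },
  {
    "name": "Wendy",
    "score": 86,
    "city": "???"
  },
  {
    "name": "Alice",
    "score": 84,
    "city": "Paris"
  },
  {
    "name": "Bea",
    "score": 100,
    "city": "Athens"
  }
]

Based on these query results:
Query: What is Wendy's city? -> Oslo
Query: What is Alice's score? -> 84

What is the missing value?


The missing value is Wendy's city
From query: Wendy's city = Oslo

ANSWER: Oslo


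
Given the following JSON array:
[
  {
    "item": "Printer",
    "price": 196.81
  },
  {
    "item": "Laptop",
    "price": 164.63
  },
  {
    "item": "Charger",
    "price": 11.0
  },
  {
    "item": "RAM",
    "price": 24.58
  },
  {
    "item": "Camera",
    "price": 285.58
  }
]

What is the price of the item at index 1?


Array index 1 -> Laptop
price = 164.63

ANSWER: 164.63


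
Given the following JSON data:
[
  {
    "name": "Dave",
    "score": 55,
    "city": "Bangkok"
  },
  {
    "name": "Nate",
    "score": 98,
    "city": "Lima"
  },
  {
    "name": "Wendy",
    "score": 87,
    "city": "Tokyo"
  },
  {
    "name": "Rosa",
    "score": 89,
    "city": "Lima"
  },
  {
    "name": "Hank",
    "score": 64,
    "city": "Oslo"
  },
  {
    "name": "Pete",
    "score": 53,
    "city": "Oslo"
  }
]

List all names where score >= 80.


Filtering records where score >= 80:
  Dave (score=55) -> no
  Nate (score=98) -> YES
  Wendy (score=87) -> YES
  Rosa (score=89) -> YES
  Hank (score=64) -> no
  Pete (score=53) -> no


ANSWER: Nate, Wendy, Rosa


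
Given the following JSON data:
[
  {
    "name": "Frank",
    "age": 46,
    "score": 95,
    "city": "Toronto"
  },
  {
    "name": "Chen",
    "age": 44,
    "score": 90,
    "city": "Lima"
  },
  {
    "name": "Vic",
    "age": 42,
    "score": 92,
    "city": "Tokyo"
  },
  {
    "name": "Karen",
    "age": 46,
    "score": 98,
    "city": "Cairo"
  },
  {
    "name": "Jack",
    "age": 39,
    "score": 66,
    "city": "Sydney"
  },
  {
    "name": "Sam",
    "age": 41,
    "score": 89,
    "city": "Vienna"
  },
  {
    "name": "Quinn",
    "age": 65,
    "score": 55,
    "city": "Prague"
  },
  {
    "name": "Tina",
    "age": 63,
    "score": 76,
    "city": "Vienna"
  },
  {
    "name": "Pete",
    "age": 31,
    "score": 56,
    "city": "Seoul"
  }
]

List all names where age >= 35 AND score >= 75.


Checking both conditions:
  Frank (age=46, score=95) -> YES
  Chen (age=44, score=90) -> YES
  Vic (age=42, score=92) -> YES
  Karen (age=46, score=98) -> YES
  Jack (age=39, score=66) -> no
  Sam (age=41, score=89) -> YES
  Quinn (age=65, score=55) -> no
  Tina (age=63, score=76) -> YES
  Pete (age=31, score=56) -> no


ANSWER: Frank, Chen, Vic, Karen, Sam, Tina


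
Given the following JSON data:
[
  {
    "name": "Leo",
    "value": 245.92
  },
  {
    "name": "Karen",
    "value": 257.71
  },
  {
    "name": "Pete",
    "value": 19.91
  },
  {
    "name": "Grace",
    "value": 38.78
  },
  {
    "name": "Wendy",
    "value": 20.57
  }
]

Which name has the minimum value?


Comparing values:
  Leo: 245.92
  Karen: 257.71
  Pete: 19.91
  Grace: 38.78
  Wendy: 20.57
Minimum: Pete (19.91)

ANSWER: Pete


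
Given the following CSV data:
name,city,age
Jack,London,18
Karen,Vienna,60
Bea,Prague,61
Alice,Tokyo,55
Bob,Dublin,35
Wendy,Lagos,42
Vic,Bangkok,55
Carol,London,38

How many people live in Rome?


Scanning city column for 'Rome':
Total matches: 0

ANSWER: 0


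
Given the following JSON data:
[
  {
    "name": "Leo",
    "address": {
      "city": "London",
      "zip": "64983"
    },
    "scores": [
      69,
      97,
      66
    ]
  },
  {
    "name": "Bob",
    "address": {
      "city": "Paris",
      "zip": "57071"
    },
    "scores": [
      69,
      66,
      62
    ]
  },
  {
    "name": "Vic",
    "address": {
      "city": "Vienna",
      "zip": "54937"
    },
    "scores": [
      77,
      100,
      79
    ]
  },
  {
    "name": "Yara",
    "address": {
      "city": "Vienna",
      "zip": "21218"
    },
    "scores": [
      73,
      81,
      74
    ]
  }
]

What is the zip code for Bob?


Path: records[1].address.zip
Value: 57071

ANSWER: 57071


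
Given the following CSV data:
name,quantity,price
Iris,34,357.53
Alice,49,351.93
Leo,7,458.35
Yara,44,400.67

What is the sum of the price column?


Values in 'price' column:
  Row 1: 357.53
  Row 2: 351.93
  Row 3: 458.35
  Row 4: 400.67
Sum = 357.53 + 351.93 + 458.35 + 400.67 = 1568.48

ANSWER: 1568.48


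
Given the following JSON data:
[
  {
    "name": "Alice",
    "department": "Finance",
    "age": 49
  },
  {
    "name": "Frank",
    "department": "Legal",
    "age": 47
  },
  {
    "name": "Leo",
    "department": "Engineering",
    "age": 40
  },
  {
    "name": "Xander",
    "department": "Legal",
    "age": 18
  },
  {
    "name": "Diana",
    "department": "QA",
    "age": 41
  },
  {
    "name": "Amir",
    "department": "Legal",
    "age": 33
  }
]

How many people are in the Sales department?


Scanning records for department = Sales
  No matches found
Count: 0

ANSWER: 0


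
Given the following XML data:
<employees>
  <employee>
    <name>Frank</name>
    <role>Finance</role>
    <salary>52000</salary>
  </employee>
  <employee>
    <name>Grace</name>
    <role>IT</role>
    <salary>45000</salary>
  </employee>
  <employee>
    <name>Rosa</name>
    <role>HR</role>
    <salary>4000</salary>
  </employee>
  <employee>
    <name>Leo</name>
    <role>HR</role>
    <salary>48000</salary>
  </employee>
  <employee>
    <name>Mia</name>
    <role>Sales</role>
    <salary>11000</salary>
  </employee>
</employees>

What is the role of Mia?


Searching for <employee> with <name>Mia</name>
Found at position 5
<role>Sales</role>

ANSWER: Sales


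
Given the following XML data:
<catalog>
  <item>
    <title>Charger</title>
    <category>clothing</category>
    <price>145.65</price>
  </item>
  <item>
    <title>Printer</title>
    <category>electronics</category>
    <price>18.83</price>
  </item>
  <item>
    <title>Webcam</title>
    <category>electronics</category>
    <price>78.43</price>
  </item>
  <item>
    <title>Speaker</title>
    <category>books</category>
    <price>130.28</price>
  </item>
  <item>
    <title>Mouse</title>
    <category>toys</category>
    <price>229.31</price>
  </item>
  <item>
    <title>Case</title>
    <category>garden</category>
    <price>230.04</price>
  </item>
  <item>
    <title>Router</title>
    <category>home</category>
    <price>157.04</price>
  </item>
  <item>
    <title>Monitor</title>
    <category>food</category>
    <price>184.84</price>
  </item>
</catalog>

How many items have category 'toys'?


Scanning <item> elements for <category>toys</category>:
  Item 5: Mouse -> MATCH
Count: 1

ANSWER: 1


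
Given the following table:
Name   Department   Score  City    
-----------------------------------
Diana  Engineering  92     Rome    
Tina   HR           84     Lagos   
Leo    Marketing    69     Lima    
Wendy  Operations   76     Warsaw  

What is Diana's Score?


Row 1: Diana
Score = 92

ANSWER: 92


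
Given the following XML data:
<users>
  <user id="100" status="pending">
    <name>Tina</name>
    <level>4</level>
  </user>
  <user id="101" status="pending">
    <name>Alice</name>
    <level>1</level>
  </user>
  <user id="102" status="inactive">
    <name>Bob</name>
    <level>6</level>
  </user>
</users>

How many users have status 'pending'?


Counting users with status='pending':
  Tina (id=100) -> MATCH
  Alice (id=101) -> MATCH
Count: 2

ANSWER: 2


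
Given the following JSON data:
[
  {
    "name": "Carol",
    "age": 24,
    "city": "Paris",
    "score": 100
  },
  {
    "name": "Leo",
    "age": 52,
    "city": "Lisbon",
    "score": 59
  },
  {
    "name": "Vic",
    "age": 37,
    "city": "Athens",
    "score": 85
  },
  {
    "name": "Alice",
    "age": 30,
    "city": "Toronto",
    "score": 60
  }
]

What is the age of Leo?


Looking up record where name = Leo
Record index: 1
Field 'age' = 52

ANSWER: 52


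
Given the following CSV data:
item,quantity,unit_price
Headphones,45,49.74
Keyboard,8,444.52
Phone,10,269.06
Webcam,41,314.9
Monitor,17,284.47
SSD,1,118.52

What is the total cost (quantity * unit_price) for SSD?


Row: SSD
quantity = 1
unit_price = 118.52
total = 1 * 118.52 = 118.52

ANSWER: 118.52


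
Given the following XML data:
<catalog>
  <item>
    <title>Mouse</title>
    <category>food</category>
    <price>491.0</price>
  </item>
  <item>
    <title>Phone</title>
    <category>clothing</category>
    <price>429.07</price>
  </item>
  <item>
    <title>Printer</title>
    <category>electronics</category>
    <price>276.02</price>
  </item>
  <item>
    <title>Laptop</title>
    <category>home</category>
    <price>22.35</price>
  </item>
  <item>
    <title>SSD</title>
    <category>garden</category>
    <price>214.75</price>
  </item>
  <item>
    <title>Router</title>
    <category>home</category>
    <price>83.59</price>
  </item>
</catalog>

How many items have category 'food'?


Scanning <item> elements for <category>food</category>:
  Item 1: Mouse -> MATCH
Count: 1

ANSWER: 1
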